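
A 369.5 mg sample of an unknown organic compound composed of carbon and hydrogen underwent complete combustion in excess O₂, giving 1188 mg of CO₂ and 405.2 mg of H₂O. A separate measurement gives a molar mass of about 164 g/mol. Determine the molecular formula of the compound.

C12H20

mol C = 1.188 g CO₂ ÷ 44.009 g/mol = 0.026994 mol
mol H = 2 × 0.4052 g H₂O ÷ 18.015 g/mol = 0.044985 mol
Divide by the smallest (0.026994 mol): C 1.000, H 1.666
Multiplying each by 3 gives whole numbers: C 3.00, H 5.00
Empirical formula: C3H5
Empirical-formula mass = 41.07 g/mol; 164 ÷ 41.07 ≈ 4, so the molecular formula is C12H20.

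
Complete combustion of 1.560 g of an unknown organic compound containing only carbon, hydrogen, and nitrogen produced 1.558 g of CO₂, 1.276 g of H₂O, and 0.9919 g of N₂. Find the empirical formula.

CH4N2

mol C = 1.558 g CO₂ ÷ 44.009 g/mol = 0.035402 mol
mol H = 2 × 1.276 g H₂O ÷ 18.015 g/mol = 0.14166 mol
mol N = 2 × 0.9919 g N₂ ÷ 28.014 g/mol = 0.070815 mol
Divide by the smallest (0.035402 mol): C 1.000, H 4.001, N 2.000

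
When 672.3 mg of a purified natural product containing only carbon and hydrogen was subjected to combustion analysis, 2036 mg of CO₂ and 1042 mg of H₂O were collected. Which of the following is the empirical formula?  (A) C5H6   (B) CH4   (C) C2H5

(C) C2H5

mol C = 2.036 g CO₂ ÷ 44.009 g/mol = 0.046263 mol
mol H = 2 × 1.042 g H₂O ÷ 18.015 g/mol = 0.11568 mol
Divide by the smallest (0.046263 mol): C 1.000, H 2.501
Multiplying each by 2 gives whole numbers: C 2.00, H 5.00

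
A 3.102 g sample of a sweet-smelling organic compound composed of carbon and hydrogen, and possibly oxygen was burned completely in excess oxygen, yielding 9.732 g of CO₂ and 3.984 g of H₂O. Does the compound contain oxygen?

mol C = 9.732 g CO₂ ÷ 44.009 g/mol = 0.22114 mol
mol H = 2 × 3.984 g H₂O ÷ 18.015 g/mol = 0.44230 mol
C and H together account for 3.1019 g — essentially the entire 3.102 g sample — so the compound contains no oxygen.

no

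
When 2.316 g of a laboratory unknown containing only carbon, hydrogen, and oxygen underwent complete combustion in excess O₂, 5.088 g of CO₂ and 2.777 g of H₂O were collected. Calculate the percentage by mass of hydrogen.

13.42%

mol C = 5.088 g CO₂ ÷ 44.009 g/mol = 0.11561 mol
mol H = 2 × 2.777 g H₂O ÷ 18.015 g/mol = 0.30830 mol
mass O = 2.316 − (1.3886 + 0.31077) = 0.61661 g → mol O = 0.61661 ÷ 15.999 = 0.038541 mol
mass % H = 0.31077 g ÷ 2.316 g × 100%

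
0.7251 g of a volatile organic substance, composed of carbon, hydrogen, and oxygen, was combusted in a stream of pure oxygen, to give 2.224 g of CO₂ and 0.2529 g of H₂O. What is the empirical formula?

mol C = 2.224 g CO₂ ÷ 44.009 g/mol = 0.050535 mol
mol H = 2 × 0.2529 g H₂O ÷ 18.015 g/mol = 0.028077 mol
mass O = 0.7251 − (0.60698 + 0.028301) = 0.089821 g → mol O = 0.089821 ÷ 15.999 = 0.0056142 mol
Divide by the smallest (0.0056142 mol): C 9.001, H 5.001, O 1.000

C9H5O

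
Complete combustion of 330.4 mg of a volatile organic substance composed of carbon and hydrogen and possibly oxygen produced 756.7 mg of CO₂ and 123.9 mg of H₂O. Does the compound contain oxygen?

mol C = 0.7567 g CO₂ ÷ 44.009 g/mol = 0.017194 mol
mol H = 2 × 0.1239 g H₂O ÷ 18.015 g/mol = 0.013755 mol
C and H account for only 0.22038 g of the 0.3304 g sample; the remaining 0.11002 g must be oxygen.

yes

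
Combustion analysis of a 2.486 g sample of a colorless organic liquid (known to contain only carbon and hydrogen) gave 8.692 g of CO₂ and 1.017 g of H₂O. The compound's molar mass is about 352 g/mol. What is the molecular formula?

mol C = 8.692 g CO₂ ÷ 44.009 g/mol = 0.19751 mol
mol H = 2 × 1.017 g H₂O ÷ 18.015 g/mol = 0.11291 mol
Divide by the smallest (0.11291 mol): C 1.749, H 1.000
Multiplying each by 4 gives whole numbers: C 7.00, H 4.00
Empirical formula: C7H4
Empirical-formula mass = 88.11 g/mol; 352 ÷ 88.11 ≈ 4, so the molecular formula is C28H16.

C28H16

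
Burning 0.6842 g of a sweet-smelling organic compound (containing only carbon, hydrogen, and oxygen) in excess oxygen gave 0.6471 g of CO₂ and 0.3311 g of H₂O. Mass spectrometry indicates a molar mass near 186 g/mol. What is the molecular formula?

C4H10O8

mol C = 0.6471 g CO₂ ÷ 44.009 g/mol = 0.014704 mol
mol H = 2 × 0.3311 g H₂O ÷ 18.015 g/mol = 0.036758 mol
mass O = 0.6842 − (0.17661 + 0.037052) = 0.47054 g → mol O = 0.47054 ÷ 15.999 = 0.029411 mol
Divide by the smallest (0.014704 mol): C 1.000, H 2.500, O 2.000
Multiplying each by 2 gives whole numbers: C 2.00, H 5.00, O 4.00
Empirical formula: C2H5O4
Empirical-formula mass = 93.06 g/mol; 186 ÷ 93.06 ≈ 2, so the molecular formula is C4H10O8.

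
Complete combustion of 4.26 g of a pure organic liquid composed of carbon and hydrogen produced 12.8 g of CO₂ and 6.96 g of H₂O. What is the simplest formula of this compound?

mol C = 12.8 g CO₂ ÷ 44.009 g/mol = 0.2908 mol
mol H = 2 × 6.96 g H₂O ÷ 18.015 g/mol = 0.7727 mol
Divide by the smallest (0.2908 mol): C 1.000, H 2.657
Multiplying each by 3 gives whole numbers: C 3.00, H 7.97

C3H8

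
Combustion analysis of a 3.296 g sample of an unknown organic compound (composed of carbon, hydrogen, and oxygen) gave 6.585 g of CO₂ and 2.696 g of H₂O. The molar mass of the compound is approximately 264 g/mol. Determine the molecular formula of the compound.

mol C = 6.585 g CO₂ ÷ 44.009 g/mol = 0.14963 mol
mol H = 2 × 2.696 g H₂O ÷ 18.015 g/mol = 0.29931 mol
mass O = 3.296 − (1.7972 + 0.30170) = 1.1971 g → mol O = 1.1971 ÷ 15.999 = 0.074824 mol
Divide by the smallest (0.074824 mol): C 2.000, H 4.000, O 1.000
Empirical formula: C2H4O
Empirical-formula mass = 44.05 g/mol; 264 ÷ 44.05 ≈ 6, so the molecular formula is C12H24O6.

C12H24O6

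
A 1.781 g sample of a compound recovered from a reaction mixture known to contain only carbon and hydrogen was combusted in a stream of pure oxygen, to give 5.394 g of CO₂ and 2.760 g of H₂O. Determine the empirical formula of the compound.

C2H5

mol C = 5.394 g CO₂ ÷ 44.009 g/mol = 0.12257 mol
mol H = 2 × 2.760 g H₂O ÷ 18.015 g/mol = 0.30641 mol
Divide by the smallest (0.12257 mol): C 1.000, H 2.500
Multiplying each by 2 gives whole numbers: C 2.00, H 5.00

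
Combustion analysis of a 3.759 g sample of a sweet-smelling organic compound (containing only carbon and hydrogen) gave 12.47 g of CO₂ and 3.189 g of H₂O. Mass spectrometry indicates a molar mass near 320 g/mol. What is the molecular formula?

mol C = 12.47 g CO₂ ÷ 44.009 g/mol = 0.28335 mol
mol H = 2 × 3.189 g H₂O ÷ 18.015 g/mol = 0.35404 mol
Divide by the smallest (0.28335 mol): C 1.000, H 1.249
Multiplying each by 4 gives whole numbers: C 4.00, H 5.00
Empirical formula: C4H5
Empirical-formula mass = 53.08 g/mol; 320 ÷ 53.08 ≈ 6, so the molecular formula is C24H30.

C24H30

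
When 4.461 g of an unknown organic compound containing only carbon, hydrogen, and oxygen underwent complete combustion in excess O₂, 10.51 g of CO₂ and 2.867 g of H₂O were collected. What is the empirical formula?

mol C = 10.51 g CO₂ ÷ 44.009 g/mol = 0.23881 mol
mol H = 2 × 2.867 g H₂O ÷ 18.015 g/mol = 0.31829 mol
mass O = 4.461 − (2.8684 + 0.32084) = 1.2718 g → mol O = 1.2718 ÷ 15.999 = 0.079490 mol
Divide by the smallest (0.079490 mol): C 3.004, H 4.004, O 1.000

C3H4O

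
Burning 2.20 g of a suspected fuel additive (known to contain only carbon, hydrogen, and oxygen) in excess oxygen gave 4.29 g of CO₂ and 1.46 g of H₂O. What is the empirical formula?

mol C = 4.29 g CO₂ ÷ 44.009 g/mol = 0.09748 mol
mol H = 2 × 1.46 g H₂O ÷ 18.015 g/mol = 0.1621 mol
mass O = 2.20 − (1.171 + 0.1634) = 0.8658 g → mol O = 0.8658 ÷ 15.999 = 0.05411 mol
Divide by the smallest (0.05411 mol): C 1.801, H 2.995, O 1.000
Multiplying each by 5 gives whole numbers: C 9.01, H 14.98, O 5.00

C9H15O5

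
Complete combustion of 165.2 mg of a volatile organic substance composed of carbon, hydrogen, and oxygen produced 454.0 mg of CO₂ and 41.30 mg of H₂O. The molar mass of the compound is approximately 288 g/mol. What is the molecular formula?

mol C = 0.4540 g CO₂ ÷ 44.009 g/mol = 0.010316 mol
mol H = 2 × 0.04130 g H₂O ÷ 18.015 g/mol = 0.0045851 mol
mass O = 0.1652 − (0.12391 + 0.0046217) = 0.036672 g → mol O = 0.036672 ÷ 15.999 = 0.0022921 mol
Divide by the smallest (0.0022921 mol): C 4.501, H 2.000, O 1.000
Multiplying each by 2 gives whole numbers: C 9.00, H 4.00, O 2.00
Empirical formula: C9H4O2
Empirical-formula mass = 144.13 g/mol; 288 ÷ 144.13 ≈ 2, so the molecular formula is C18H8O4.

C18H8O4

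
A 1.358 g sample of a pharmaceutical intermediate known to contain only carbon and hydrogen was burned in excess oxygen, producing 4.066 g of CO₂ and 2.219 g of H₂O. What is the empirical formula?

mol C = 4.066 g CO₂ ÷ 44.009 g/mol = 0.092390 mol
mol H = 2 × 2.219 g H₂O ÷ 18.015 g/mol = 0.24635 mol
Divide by the smallest (0.092390 mol): C 1.000, H 2.666
Multiplying each by 3 gives whole numbers: C 3.00, H 8.00

C3H8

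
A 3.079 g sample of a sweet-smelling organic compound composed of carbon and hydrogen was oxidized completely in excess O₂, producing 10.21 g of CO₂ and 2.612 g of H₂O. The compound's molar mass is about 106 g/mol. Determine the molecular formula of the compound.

C8H10

mol C = 10.21 g CO₂ ÷ 44.009 g/mol = 0.23200 mol
mol H = 2 × 2.612 g H₂O ÷ 18.015 g/mol = 0.28998 mol
Divide by the smallest (0.23200 mol): C 1.000, H 1.250
Multiplying each by 4 gives whole numbers: C 4.00, H 5.00
Empirical formula: C4H5
Empirical-formula mass = 53.08 g/mol; 106 ÷ 53.08 ≈ 2, so the molecular formula is C8H10.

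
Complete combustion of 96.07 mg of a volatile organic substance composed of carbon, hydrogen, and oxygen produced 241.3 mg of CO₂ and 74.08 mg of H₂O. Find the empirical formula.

C4H6O

mol C = 0.2413 g CO₂ ÷ 44.009 g/mol = 0.0054830 mol
mol H = 2 × 0.07408 g H₂O ÷ 18.015 g/mol = 0.0082243 mol
mass O = 0.09607 − (0.065856 + 0.0082901) = 0.021924 g → mol O = 0.021924 ÷ 15.999 = 0.0013703 mol
Divide by the smallest (0.0013703 mol): C 4.001, H 6.002, O 1.000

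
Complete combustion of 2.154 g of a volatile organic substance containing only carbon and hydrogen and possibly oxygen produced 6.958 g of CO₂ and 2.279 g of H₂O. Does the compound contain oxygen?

no

mol C = 6.958 g CO₂ ÷ 44.009 g/mol = 0.15810 mol
mol H = 2 × 2.279 g H₂O ÷ 18.015 g/mol = 0.25301 mol
C and H together account for 2.1540 g — essentially the entire 2.154 g sample — so the compound contains no oxygen.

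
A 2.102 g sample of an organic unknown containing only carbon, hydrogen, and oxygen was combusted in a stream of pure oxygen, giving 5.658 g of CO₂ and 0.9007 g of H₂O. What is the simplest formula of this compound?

mol C = 5.658 g CO₂ ÷ 44.009 g/mol = 0.12856 mol
mol H = 2 × 0.9007 g H₂O ÷ 18.015 g/mol = 0.099994 mol
mass O = 2.102 − (1.5442 + 0.10079) = 0.45702 g → mol O = 0.45702 ÷ 15.999 = 0.028565 mol
Divide by the smallest (0.028565 mol): C 4.501, H 3.501, O 1.000
Multiplying each by 2 gives whole numbers: C 9.00, H 7.00, O 2.00

C9H7O2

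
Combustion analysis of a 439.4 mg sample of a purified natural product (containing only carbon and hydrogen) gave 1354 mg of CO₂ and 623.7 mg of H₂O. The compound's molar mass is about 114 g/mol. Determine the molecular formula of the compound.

mol C = 1.354 g CO₂ ÷ 44.009 g/mol = 0.030766 mol
mol H = 2 × 0.6237 g H₂O ÷ 18.015 g/mol = 0.069242 mol
Divide by the smallest (0.030766 mol): C 1.000, H 2.251
Multiplying each by 4 gives whole numbers: C 4.00, H 9.00
Empirical formula: C4H9
Empirical-formula mass = 57.12 g/mol; 114 ÷ 57.12 ≈ 2, so the molecular formula is C8H18.

C8H18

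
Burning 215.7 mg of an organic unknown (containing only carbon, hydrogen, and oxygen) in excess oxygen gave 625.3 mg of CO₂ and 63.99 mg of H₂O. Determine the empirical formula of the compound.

C6H3O

mol C = 0.6253 g CO₂ ÷ 44.009 g/mol = 0.014208 mol
mol H = 2 × 0.06399 g H₂O ÷ 18.015 g/mol = 0.0071041 mol
mass O = 0.2157 − (0.17066 + 0.0071609) = 0.037881 g → mol O = 0.037881 ÷ 15.999 = 0.0023677 mol
Divide by the smallest (0.0023677 mol): C 6.001, H 3.000, O 1.000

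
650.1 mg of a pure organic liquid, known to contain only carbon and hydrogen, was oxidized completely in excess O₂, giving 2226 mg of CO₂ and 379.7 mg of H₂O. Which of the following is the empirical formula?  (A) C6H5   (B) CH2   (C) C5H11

mol C = 2.226 g CO₂ ÷ 44.009 g/mol = 0.050581 mol
mol H = 2 × 0.3797 g H₂O ÷ 18.015 g/mol = 0.042154 mol
Divide by the smallest (0.042154 mol): C 1.200, H 1.000
Multiplying each by 5 gives whole numbers: C 6.00, H 5.00

(A) C6H5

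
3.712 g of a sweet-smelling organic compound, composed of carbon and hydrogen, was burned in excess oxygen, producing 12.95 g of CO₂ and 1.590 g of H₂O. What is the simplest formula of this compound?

mol C = 12.95 g CO₂ ÷ 44.009 g/mol = 0.29426 mol
mol H = 2 × 1.590 g H₂O ÷ 18.015 g/mol = 0.17652 mol
Divide by the smallest (0.17652 mol): C 1.667, H 1.000
Multiplying each by 3 gives whole numbers: C 5.00, H 3.00

C5H3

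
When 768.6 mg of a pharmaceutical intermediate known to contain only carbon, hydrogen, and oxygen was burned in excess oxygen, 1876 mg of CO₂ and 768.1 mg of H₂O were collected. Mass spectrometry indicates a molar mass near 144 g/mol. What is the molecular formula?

C8H16O2

mol C = 1.876 g CO₂ ÷ 44.009 g/mol = 0.042628 mol
mol H = 2 × 0.7681 g H₂O ÷ 18.015 g/mol = 0.085273 mol
mass O = 0.7686 − (0.51200 + 0.085956) = 0.17064 g → mol O = 0.17064 ÷ 15.999 = 0.010666 mol
Divide by the smallest (0.010666 mol): C 3.997, H 7.995, O 1.000
Empirical formula: C4H8O
Empirical-formula mass = 72.11 g/mol; 144 ÷ 72.11 ≈ 2, so the molecular formula is C8H16O2.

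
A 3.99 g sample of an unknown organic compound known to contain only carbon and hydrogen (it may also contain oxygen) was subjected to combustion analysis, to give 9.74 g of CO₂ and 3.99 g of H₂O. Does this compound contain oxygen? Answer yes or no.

mol C = 9.74 g CO₂ ÷ 44.009 g/mol = 0.2213 mol
mol H = 2 × 3.99 g H₂O ÷ 18.015 g/mol = 0.4430 mol
C and H account for only 3.105 g of the 3.99 g sample; the remaining 0.8852 g must be oxygen.

yes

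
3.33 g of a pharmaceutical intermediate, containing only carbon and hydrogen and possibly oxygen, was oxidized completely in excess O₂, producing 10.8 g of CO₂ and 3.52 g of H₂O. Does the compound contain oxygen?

mol C = 10.8 g CO₂ ÷ 44.009 g/mol = 0.2454 mol
mol H = 2 × 3.52 g H₂O ÷ 18.015 g/mol = 0.3908 mol
C and H together account for 3.341 g — essentially the entire 3.33 g sample — so the compound contains no oxygen.

no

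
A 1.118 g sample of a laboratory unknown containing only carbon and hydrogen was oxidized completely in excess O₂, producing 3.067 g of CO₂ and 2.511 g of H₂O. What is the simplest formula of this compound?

CH4

mol C = 3.067 g CO₂ ÷ 44.009 g/mol = 0.069690 mol
mol H = 2 × 2.511 g H₂O ÷ 18.015 g/mol = 0.27877 mol
Divide by the smallest (0.069690 mol): C 1.000, H 4.000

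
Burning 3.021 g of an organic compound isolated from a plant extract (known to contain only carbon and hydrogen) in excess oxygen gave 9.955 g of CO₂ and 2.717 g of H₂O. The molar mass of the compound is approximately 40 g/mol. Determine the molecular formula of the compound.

C3H4

mol C = 9.955 g CO₂ ÷ 44.009 g/mol = 0.22620 mol
mol H = 2 × 2.717 g H₂O ÷ 18.015 g/mol = 0.30164 mol
Divide by the smallest (0.22620 mol): C 1.000, H 1.333
Multiplying each by 3 gives whole numbers: C 3.00, H 4.00
Empirical formula: C3H4
Empirical-formula mass = 40.06 g/mol; 40 ÷ 40.06 ≈ 1, so the molecular formula is C3H4.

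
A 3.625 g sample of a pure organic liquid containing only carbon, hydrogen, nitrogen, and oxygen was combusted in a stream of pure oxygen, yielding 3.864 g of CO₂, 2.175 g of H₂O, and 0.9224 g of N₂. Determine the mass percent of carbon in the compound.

29.09%

mol C = 3.864 g CO₂ ÷ 44.009 g/mol = 0.087800 mol
mol H = 2 × 2.175 g H₂O ÷ 18.015 g/mol = 0.24147 mol
mol N = 2 × 0.9224 g N₂ ÷ 28.014 g/mol = 0.065853 mol
mass O = 3.625 − (1.0546 + 0.24340 + 0.92240) = 1.4046 g → mol O = 1.4046 ÷ 15.999 = 0.087795 mol
mass % C = 1.0546 g ÷ 3.625 g × 100%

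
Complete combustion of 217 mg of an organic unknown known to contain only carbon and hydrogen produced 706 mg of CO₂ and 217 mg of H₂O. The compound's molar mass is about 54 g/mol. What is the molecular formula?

C4H6

mol C = 0.706 g CO₂ ÷ 44.009 g/mol = 0.01604 mol
mol H = 2 × 0.217 g H₂O ÷ 18.015 g/mol = 0.02409 mol
Divide by the smallest (0.01604 mol): C 1.000, H 1.502
Multiplying each by 2 gives whole numbers: C 2.00, H 3.00
Empirical formula: C2H3
Empirical-formula mass = 27.05 g/mol; 54 ÷ 27.05 ≈ 2, so the molecular formula is C4H6.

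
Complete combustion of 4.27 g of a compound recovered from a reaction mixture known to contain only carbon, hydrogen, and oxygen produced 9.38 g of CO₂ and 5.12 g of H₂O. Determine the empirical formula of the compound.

C3H8O

mol C = 9.38 g CO₂ ÷ 44.009 g/mol = 0.2131 mol
mol H = 2 × 5.12 g H₂O ÷ 18.015 g/mol = 0.5684 mol
mass O = 4.27 − (2.560 + 0.5730) = 1.137 g → mol O = 1.137 ÷ 15.999 = 0.07107 mol
Divide by the smallest (0.07107 mol): C 2.999, H 7.998, O 1.000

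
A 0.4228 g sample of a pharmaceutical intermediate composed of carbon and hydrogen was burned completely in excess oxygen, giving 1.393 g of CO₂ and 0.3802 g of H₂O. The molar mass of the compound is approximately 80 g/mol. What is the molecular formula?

C6H8

mol C = 1.393 g CO₂ ÷ 44.009 g/mol = 0.031653 mol
mol H = 2 × 0.3802 g H₂O ÷ 18.015 g/mol = 0.042209 mol
Divide by the smallest (0.031653 mol): C 1.000, H 1.334
Multiplying each by 3 gives whole numbers: C 3.00, H 4.00
Empirical formula: C3H4
Empirical-formula mass = 40.06 g/mol; 80 ÷ 40.06 ≈ 2, so the molecular formula is C6H8.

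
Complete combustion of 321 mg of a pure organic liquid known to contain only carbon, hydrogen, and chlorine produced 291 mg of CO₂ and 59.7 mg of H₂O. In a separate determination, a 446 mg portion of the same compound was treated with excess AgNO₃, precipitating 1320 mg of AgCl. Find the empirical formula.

mol C = 0.291 g CO₂ ÷ 44.009 g/mol = 0.006612 mol
mol H = 2 × 0.0597 g H₂O ÷ 18.015 g/mol = 0.006628 mol
From the AgCl data: mol Cl per gram of compound = (1.32 ÷ 143.318) ÷ 0.446 = 0.02065 mol/g, so in the 0.321 g combustion sample mol Cl = 0.006629 mol
Divide by the smallest (0.006612 mol): C 1.000, H 1.002, Cl 1.003

CHCl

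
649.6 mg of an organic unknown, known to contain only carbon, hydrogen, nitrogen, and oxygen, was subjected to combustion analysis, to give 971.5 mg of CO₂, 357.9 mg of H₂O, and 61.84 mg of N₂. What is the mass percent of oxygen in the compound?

mol C = 0.9715 g CO₂ ÷ 44.009 g/mol = 0.022075 mol
mol H = 2 × 0.3579 g H₂O ÷ 18.015 g/mol = 0.039734 mol
mol N = 2 × 0.06184 g N₂ ÷ 28.014 g/mol = 0.0044149 mol
mass O = 0.6496 − (0.26514 + 0.040051 + 0.061840) = 0.28257 g → mol O = 0.28257 ÷ 15.999 = 0.017661 mol
mass % O = 0.28257 g ÷ 0.6496 g × 100%

43.50%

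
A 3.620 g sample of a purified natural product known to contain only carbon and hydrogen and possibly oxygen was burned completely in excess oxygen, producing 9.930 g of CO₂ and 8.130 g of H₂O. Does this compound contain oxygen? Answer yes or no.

mol C = 9.930 g CO₂ ÷ 44.009 g/mol = 0.22564 mol
mol H = 2 × 8.130 g H₂O ÷ 18.015 g/mol = 0.90258 mol
C and H together account for 3.6199 g — essentially the entire 3.620 g sample — so the compound contains no oxygen.

no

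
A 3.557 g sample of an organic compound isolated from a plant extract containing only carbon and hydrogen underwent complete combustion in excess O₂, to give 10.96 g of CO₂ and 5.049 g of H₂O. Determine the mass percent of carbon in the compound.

mol C = 10.96 g CO₂ ÷ 44.009 g/mol = 0.24904 mol
mol H = 2 × 5.049 g H₂O ÷ 18.015 g/mol = 0.56053 mol
mass % C = 2.9912 g ÷ 3.557 g × 100%

84.09%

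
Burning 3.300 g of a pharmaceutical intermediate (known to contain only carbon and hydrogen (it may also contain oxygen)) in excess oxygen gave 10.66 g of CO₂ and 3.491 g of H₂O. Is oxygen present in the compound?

mol C = 10.66 g CO₂ ÷ 44.009 g/mol = 0.24222 mol
mol H = 2 × 3.491 g H₂O ÷ 18.015 g/mol = 0.38757 mol
C and H together account for 3.3000 g — essentially the entire 3.300 g sample — so the compound contains no oxygen.

no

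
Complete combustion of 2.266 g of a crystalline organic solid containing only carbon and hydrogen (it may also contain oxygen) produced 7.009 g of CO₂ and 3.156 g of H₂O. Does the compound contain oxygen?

mol C = 7.009 g CO₂ ÷ 44.009 g/mol = 0.15926 mol
mol H = 2 × 3.156 g H₂O ÷ 18.015 g/mol = 0.35037 mol
C and H together account for 2.2661 g — essentially the entire 2.266 g sample — so the compound contains no oxygen.

no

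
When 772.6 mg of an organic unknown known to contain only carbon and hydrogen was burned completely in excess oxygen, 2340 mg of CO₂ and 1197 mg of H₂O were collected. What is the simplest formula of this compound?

C2H5

mol C = 2.340 g CO₂ ÷ 44.009 g/mol = 0.053171 mol
mol H = 2 × 1.197 g H₂O ÷ 18.015 g/mol = 0.13289 mol
Divide by the smallest (0.053171 mol): C 1.000, H 2.499
Multiplying each by 2 gives whole numbers: C 2.00, H 5.00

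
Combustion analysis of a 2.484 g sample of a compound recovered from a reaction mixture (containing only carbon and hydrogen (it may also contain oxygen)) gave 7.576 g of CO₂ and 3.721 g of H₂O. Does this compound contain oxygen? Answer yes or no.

no

mol C = 7.576 g CO₂ ÷ 44.009 g/mol = 0.17215 mol
mol H = 2 × 3.721 g H₂O ÷ 18.015 g/mol = 0.41310 mol
C and H together account for 2.4841 g — essentially the entire 2.484 g sample — so the compound contains no oxygen.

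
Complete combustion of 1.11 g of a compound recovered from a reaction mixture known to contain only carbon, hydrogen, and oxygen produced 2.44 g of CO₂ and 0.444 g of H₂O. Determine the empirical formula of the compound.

mol C = 2.44 g CO₂ ÷ 44.009 g/mol = 0.05544 mol
mol H = 2 × 0.444 g H₂O ÷ 18.015 g/mol = 0.04929 mol
mass O = 1.11 − (0.6659 + 0.04969) = 0.3944 g → mol O = 0.3944 ÷ 15.999 = 0.02465 mol
Divide by the smallest (0.02465 mol): C 2.249, H 2.000, O 1.000
Multiplying each by 4 gives whole numbers: C 9.00, H 8.00, O 4.00

C9H8O4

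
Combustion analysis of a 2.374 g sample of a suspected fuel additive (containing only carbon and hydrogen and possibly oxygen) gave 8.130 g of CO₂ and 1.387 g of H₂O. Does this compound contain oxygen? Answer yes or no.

mol C = 8.130 g CO₂ ÷ 44.009 g/mol = 0.18473 mol
mol H = 2 × 1.387 g H₂O ÷ 18.015 g/mol = 0.15398 mol
C and H together account for 2.3741 g — essentially the entire 2.374 g sample — so the compound contains no oxygen.

no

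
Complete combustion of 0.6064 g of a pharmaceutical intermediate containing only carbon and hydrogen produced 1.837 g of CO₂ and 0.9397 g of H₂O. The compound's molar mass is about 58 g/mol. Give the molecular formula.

C4H10

mol C = 1.837 g CO₂ ÷ 44.009 g/mol = 0.041741 mol
mol H = 2 × 0.9397 g H₂O ÷ 18.015 g/mol = 0.10432 mol
Divide by the smallest (0.041741 mol): C 1.000, H 2.499
Multiplying each by 2 gives whole numbers: C 2.00, H 5.00
Empirical formula: C2H5
Empirical-formula mass = 29.06 g/mol; 58 ÷ 29.06 ≈ 2, so the molecular formula is C4H10.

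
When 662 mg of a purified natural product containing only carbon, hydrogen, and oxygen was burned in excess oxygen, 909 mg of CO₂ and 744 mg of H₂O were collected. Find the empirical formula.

CH4O

mol C = 0.909 g CO₂ ÷ 44.009 g/mol = 0.02065 mol
mol H = 2 × 0.744 g H₂O ÷ 18.015 g/mol = 0.08260 mol
mass O = 0.662 − (0.2481 + 0.08326) = 0.3307 g → mol O = 0.3307 ÷ 15.999 = 0.02067 mol
Divide by the smallest (0.02065 mol): C 1.000, H 3.999, O 1.001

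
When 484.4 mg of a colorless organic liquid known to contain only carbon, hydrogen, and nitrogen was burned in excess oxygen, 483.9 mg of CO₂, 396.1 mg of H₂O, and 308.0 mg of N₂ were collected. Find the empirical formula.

CH4N2

mol C = 0.4839 g CO₂ ÷ 44.009 g/mol = 0.010995 mol
mol H = 2 × 0.3961 g H₂O ÷ 18.015 g/mol = 0.043974 mol
mol N = 2 × 0.3080 g N₂ ÷ 28.014 g/mol = 0.021989 mol
Divide by the smallest (0.010995 mol): C 1.000, H 3.999, N 2.000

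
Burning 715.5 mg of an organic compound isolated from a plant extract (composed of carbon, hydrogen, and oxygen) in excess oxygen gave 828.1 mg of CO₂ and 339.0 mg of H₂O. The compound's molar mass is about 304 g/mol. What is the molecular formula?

mol C = 0.8281 g CO₂ ÷ 44.009 g/mol = 0.018817 mol
mol H = 2 × 0.3390 g H₂O ÷ 18.015 g/mol = 0.037635 mol
mass O = 0.7155 − (0.22601 + 0.037936) = 0.45156 g → mol O = 0.45156 ÷ 15.999 = 0.028224 mol
Divide by the smallest (0.018817 mol): C 1.000, H 2.000, O 1.500
Multiplying each by 2 gives whole numbers: C 2.00, H 4.00, O 3.00
Empirical formula: C2H4O3
Empirical-formula mass = 76.05 g/mol; 304 ÷ 76.05 ≈ 4, so the molecular formula is C8H16O12.

C8H16O12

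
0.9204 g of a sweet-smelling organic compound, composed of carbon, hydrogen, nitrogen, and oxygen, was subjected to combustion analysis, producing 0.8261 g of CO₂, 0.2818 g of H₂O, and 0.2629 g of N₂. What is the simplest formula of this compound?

C3H5N3O4

mol C = 0.8261 g CO₂ ÷ 44.009 g/mol = 0.018771 mol
mol H = 2 × 0.2818 g H₂O ÷ 18.015 g/mol = 0.031285 mol
mol N = 2 × 0.2629 g N₂ ÷ 28.014 g/mol = 0.018769 mol
mass O = 0.9204 − (0.22546 + 0.031535 + 0.26290) = 0.40050 g → mol O = 0.40050 ÷ 15.999 = 0.025033 mol
Divide by the smallest (0.018769 mol): C 1.000, H 1.667, N 1.000, O 1.334
Multiplying each by 3 gives whole numbers: C 3.00, H 5.00, N 3.00, O 4.00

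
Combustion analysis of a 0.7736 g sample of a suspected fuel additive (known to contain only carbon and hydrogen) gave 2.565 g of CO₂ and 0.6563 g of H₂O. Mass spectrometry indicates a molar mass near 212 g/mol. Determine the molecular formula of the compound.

mol C = 2.565 g CO₂ ÷ 44.009 g/mol = 0.058284 mol
mol H = 2 × 0.6563 g H₂O ÷ 18.015 g/mol = 0.072862 mol
Divide by the smallest (0.058284 mol): C 1.000, H 1.250
Multiplying each by 4 gives whole numbers: C 4.00, H 5.00
Empirical formula: C4H5
Empirical-formula mass = 53.08 g/mol; 212 ÷ 53.08 ≈ 4, so the molecular formula is C16H20.

C16H20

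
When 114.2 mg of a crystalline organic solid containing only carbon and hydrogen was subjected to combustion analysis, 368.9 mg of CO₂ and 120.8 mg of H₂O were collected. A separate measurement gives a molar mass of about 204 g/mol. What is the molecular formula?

C15H24

mol C = 0.3689 g CO₂ ÷ 44.009 g/mol = 0.0083824 mol
mol H = 2 × 0.1208 g H₂O ÷ 18.015 g/mol = 0.013411 mol
Divide by the smallest (0.0083824 mol): C 1.000, H 1.600
Multiplying each by 5 gives whole numbers: C 5.00, H 8.00
Empirical formula: C5H8
Empirical-formula mass = 68.12 g/mol; 204 ÷ 68.12 ≈ 3, so the molecular formula is C15H24.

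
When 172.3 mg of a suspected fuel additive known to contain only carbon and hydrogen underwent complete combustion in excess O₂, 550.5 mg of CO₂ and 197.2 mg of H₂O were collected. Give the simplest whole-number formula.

C4H7

mol C = 0.5505 g CO₂ ÷ 44.009 g/mol = 0.012509 mol
mol H = 2 × 0.1972 g H₂O ÷ 18.015 g/mol = 0.021893 mol
Divide by the smallest (0.012509 mol): C 1.000, H 1.750
Multiplying each by 4 gives whole numbers: C 4.00, H 7.00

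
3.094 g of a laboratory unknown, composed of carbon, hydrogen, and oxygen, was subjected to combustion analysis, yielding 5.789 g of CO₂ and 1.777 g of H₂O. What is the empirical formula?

mol C = 5.789 g CO₂ ÷ 44.009 g/mol = 0.13154 mol
mol H = 2 × 1.777 g H₂O ÷ 18.015 g/mol = 0.19728 mol
mass O = 3.094 − (1.5799 + 0.19886) = 1.3152 g → mol O = 1.3152 ÷ 15.999 = 0.082205 mol
Divide by the smallest (0.082205 mol): C 1.600, H 2.400, O 1.000
Multiplying each by 5 gives whole numbers: C 8.00, H 12.00, O 5.00

C8H12O5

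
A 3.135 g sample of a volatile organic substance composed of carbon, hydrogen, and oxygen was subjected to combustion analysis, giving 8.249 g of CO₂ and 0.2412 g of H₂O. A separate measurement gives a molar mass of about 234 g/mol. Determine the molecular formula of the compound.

C14H2O4

mol C = 8.249 g CO₂ ÷ 44.009 g/mol = 0.18744 mol
mol H = 2 × 0.2412 g H₂O ÷ 18.015 g/mol = 0.026778 mol
mass O = 3.135 − (2.2513 + 0.026992) = 0.85668 g → mol O = 0.85668 ÷ 15.999 = 0.053546 mol
Divide by the smallest (0.026778 mol): C 7.000, H 1.000, O 2.000
Empirical formula: C7HO2
Empirical-formula mass = 117.08 g/mol; 234 ÷ 117.08 ≈ 2, so the molecular formula is C14H2O4.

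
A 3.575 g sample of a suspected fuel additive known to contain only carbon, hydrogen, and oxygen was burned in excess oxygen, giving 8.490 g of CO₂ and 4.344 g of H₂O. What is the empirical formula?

C4H10O

mol C = 8.490 g CO₂ ÷ 44.009 g/mol = 0.19292 mol
mol H = 2 × 4.344 g H₂O ÷ 18.015 g/mol = 0.48226 mol
mass O = 3.575 − (2.3171 + 0.48612) = 0.77177 g → mol O = 0.77177 ÷ 15.999 = 0.048239 mol
Divide by the smallest (0.048239 mol): C 3.999, H 9.997, O 1.000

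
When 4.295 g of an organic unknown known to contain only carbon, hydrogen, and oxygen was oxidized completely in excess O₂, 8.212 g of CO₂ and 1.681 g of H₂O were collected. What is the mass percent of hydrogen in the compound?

4.38%

mol C = 8.212 g CO₂ ÷ 44.009 g/mol = 0.18660 mol
mol H = 2 × 1.681 g H₂O ÷ 18.015 g/mol = 0.18662 mol
mass O = 4.295 − (2.2412 + 0.18812) = 1.8657 g → mol O = 1.8657 ÷ 15.999 = 0.11661 mol
mass % H = 0.18812 g ÷ 4.295 g × 100%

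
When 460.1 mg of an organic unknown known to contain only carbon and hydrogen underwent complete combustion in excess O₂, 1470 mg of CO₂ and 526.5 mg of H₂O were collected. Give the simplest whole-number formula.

mol C = 1.470 g CO₂ ÷ 44.009 g/mol = 0.033402 mol
mol H = 2 × 0.5265 g H₂O ÷ 18.015 g/mol = 0.058451 mol
Divide by the smallest (0.033402 mol): C 1.000, H 1.750
Multiplying each by 4 gives whole numbers: C 4.00, H 7.00

C4H7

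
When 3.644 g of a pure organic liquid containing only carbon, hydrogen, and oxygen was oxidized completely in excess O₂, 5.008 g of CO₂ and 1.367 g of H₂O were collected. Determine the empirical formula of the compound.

C6H8O7

mol C = 5.008 g CO₂ ÷ 44.009 g/mol = 0.11379 mol
mol H = 2 × 1.367 g H₂O ÷ 18.015 g/mol = 0.15176 mol
mass O = 3.644 − (1.3668 + 0.15298) = 2.1242 g → mol O = 2.1242 ÷ 15.999 = 0.13277 mol
Divide by the smallest (0.11379 mol): C 1.000, H 1.334, O 1.167
Multiplying each by 6 gives whole numbers: C 6.00, H 8.00, O 7.00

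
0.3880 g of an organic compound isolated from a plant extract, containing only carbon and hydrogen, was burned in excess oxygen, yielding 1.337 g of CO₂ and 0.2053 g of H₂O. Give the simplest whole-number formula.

mol C = 1.337 g CO₂ ÷ 44.009 g/mol = 0.030380 mol
mol H = 2 × 0.2053 g H₂O ÷ 18.015 g/mol = 0.022792 mol
Divide by the smallest (0.022792 mol): C 1.333, H 1.000
Multiplying each by 3 gives whole numbers: C 4.00, H 3.00

C4H3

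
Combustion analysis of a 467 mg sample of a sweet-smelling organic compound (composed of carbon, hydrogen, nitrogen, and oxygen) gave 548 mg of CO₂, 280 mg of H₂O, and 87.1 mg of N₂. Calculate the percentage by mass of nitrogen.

mol C = 0.548 g CO₂ ÷ 44.009 g/mol = 0.01245 mol
mol H = 2 × 0.280 g H₂O ÷ 18.015 g/mol = 0.03109 mol
mol N = 2 × 0.0871 g N₂ ÷ 28.014 g/mol = 0.006218 mol
mass O = 0.467 − (0.1496 + 0.03133 + 0.08710) = 0.1990 g → mol O = 0.1990 ÷ 15.999 = 0.01244 mol
mass % N = 0.08710 g ÷ 0.467 g × 100%

18.7%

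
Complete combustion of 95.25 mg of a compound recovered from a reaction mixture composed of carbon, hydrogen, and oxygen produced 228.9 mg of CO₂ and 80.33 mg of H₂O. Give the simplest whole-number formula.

mol C = 0.2289 g CO₂ ÷ 44.009 g/mol = 0.0052012 mol
mol H = 2 × 0.08033 g H₂O ÷ 18.015 g/mol = 0.0089181 mol
mass O = 0.09525 − (0.062472 + 0.0089895) = 0.023789 g → mol O = 0.023789 ÷ 15.999 = 0.0014869 mol
Divide by the smallest (0.0014869 mol): C 3.498, H 5.998, O 1.000
Multiplying each by 2 gives whole numbers: C 7.00, H 12.00, O 2.00

C7H12O2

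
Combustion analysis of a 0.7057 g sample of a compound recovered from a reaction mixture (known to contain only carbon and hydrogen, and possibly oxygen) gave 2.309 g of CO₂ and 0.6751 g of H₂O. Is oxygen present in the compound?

no

mol C = 2.309 g CO₂ ÷ 44.009 g/mol = 0.052467 mol
mol H = 2 × 0.6751 g H₂O ÷ 18.015 g/mol = 0.074949 mol
C and H together account for 0.70572 g — essentially the entire 0.7057 g sample — so the compound contains no oxygen.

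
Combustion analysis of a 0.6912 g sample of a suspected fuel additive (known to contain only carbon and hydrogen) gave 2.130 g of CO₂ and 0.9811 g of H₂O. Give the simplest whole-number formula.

C4H9

mol C = 2.130 g CO₂ ÷ 44.009 g/mol = 0.048399 mol
mol H = 2 × 0.9811 g H₂O ÷ 18.015 g/mol = 0.10892 mol
Divide by the smallest (0.048399 mol): C 1.000, H 2.250
Multiplying each by 4 gives whole numbers: C 4.00, H 9.00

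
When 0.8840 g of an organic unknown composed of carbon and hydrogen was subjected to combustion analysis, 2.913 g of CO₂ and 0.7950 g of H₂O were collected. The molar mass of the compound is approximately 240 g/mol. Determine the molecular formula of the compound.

mol C = 2.913 g CO₂ ÷ 44.009 g/mol = 0.066191 mol
mol H = 2 × 0.7950 g H₂O ÷ 18.015 g/mol = 0.088260 mol
Divide by the smallest (0.066191 mol): C 1.000, H 1.333
Multiplying each by 3 gives whole numbers: C 3.00, H 4.00
Empirical formula: C3H4
Empirical-formula mass = 40.06 g/mol; 240 ÷ 40.06 ≈ 6, so the molecular formula is C18H24.

C18H24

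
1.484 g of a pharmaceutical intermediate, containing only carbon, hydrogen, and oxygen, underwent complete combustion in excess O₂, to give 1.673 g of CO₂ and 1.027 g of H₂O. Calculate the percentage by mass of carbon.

30.77%

mol C = 1.673 g CO₂ ÷ 44.009 g/mol = 0.038015 mol
mol H = 2 × 1.027 g H₂O ÷ 18.015 g/mol = 0.11402 mol
mass O = 1.484 − (0.45660 + 0.11493) = 0.91247 g → mol O = 0.91247 ÷ 15.999 = 0.057033 mol
mass % C = 0.45660 g ÷ 1.484 g × 100%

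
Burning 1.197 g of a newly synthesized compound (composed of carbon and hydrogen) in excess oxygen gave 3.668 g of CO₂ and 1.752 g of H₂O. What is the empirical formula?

mol C = 3.668 g CO₂ ÷ 44.009 g/mol = 0.083347 mol
mol H = 2 × 1.752 g H₂O ÷ 18.015 g/mol = 0.19450 mol
Divide by the smallest (0.083347 mol): C 1.000, H 2.334
Multiplying each by 3 gives whole numbers: C 3.00, H 7.00

C3H7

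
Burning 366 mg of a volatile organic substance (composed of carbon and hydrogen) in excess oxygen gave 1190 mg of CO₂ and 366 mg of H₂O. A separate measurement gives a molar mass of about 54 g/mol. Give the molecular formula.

C4H6

mol C = 1.19 g CO₂ ÷ 44.009 g/mol = 0.02704 mol
mol H = 2 × 0.366 g H₂O ÷ 18.015 g/mol = 0.04063 mol
Divide by the smallest (0.02704 mol): C 1.000, H 1.503
Multiplying each by 2 gives whole numbers: C 2.00, H 3.01
Empirical formula: C2H3
Empirical-formula mass = 27.05 g/mol; 54 ÷ 27.05 ≈ 2, so the molecular formula is C4H6.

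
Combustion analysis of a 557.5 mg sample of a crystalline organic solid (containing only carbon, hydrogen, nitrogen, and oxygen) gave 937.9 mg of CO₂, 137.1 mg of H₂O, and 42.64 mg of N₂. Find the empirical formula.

C7H5NO5

mol C = 0.9379 g CO₂ ÷ 44.009 g/mol = 0.021312 mol
mol H = 2 × 0.1371 g H₂O ÷ 18.015 g/mol = 0.015221 mol
mol N = 2 × 0.04264 g N₂ ÷ 28.014 g/mol = 0.0030442 mol
mass O = 0.5575 − (0.25597 + 0.015342 + 0.042640) = 0.24354 g → mol O = 0.24354 ÷ 15.999 = 0.015222 mol
Divide by the smallest (0.0030442 mol): C 7.001, H 5.000, N 1.000, O 5.001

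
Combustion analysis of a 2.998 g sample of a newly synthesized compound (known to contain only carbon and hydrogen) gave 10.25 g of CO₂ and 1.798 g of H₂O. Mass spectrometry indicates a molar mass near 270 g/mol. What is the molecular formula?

mol C = 10.25 g CO₂ ÷ 44.009 g/mol = 0.23291 mol
mol H = 2 × 1.798 g H₂O ÷ 18.015 g/mol = 0.19961 mol
Divide by the smallest (0.19961 mol): C 1.167, H 1.000
Multiplying each by 6 gives whole numbers: C 7.00, H 6.00
Empirical formula: C7H6
Empirical-formula mass = 90.12 g/mol; 270 ÷ 90.12 ≈ 3, so the molecular formula is C21H18.

C21H18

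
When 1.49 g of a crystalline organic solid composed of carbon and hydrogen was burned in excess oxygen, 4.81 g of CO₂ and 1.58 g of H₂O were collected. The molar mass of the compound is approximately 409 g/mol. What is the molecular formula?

mol C = 4.81 g CO₂ ÷ 44.009 g/mol = 0.1093 mol
mol H = 2 × 1.58 g H₂O ÷ 18.015 g/mol = 0.1754 mol
Divide by the smallest (0.1093 mol): C 1.000, H 1.605
Multiplying each by 5 gives whole numbers: C 5.00, H 8.02
Empirical formula: C5H8
Empirical-formula mass = 68.12 g/mol; 409 ÷ 68.12 ≈ 6, so the molecular formula is C30H48.

C30H48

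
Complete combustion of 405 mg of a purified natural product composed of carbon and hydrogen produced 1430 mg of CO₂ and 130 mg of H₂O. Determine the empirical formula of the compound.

C9H4

mol C = 1.43 g CO₂ ÷ 44.009 g/mol = 0.03249 mol
mol H = 2 × 0.130 g H₂O ÷ 18.015 g/mol = 0.01443 mol
Divide by the smallest (0.01443 mol): C 2.251, H 1.000
Multiplying each by 4 gives whole numbers: C 9.01, H 4.00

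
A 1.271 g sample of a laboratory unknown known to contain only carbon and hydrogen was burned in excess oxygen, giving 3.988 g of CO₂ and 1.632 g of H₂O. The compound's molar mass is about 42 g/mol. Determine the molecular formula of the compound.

C3H6

mol C = 3.988 g CO₂ ÷ 44.009 g/mol = 0.090618 mol
mol H = 2 × 1.632 g H₂O ÷ 18.015 g/mol = 0.18118 mol
Divide by the smallest (0.090618 mol): C 1.000, H 1.999
Empirical formula: CH2
Empirical-formula mass = 14.03 g/mol; 42 ÷ 14.03 ≈ 3, so the molecular formula is C3H6.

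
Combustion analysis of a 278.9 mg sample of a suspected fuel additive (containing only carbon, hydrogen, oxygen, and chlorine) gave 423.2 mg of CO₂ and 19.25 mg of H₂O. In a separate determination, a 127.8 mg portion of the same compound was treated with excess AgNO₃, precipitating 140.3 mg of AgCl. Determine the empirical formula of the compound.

C9H2Cl2O5

mol C = 0.4232 g CO₂ ÷ 44.009 g/mol = 0.0096162 mol
mol H = 2 × 0.01925 g H₂O ÷ 18.015 g/mol = 0.0021371 mol
From the AgCl data: mol Cl per gram of compound = (0.1403 ÷ 143.318) ÷ 0.1278 = 0.0076600 mol/g, so in the 0.2789 g combustion sample mol Cl = 0.0021364 mol
mass O = 0.2789 − (0.11550 + 0.0021542 + 0.075734) = 0.085511 g → mol O = 0.085511 ÷ 15.999 = 0.0053448 mol
Divide by the smallest (0.0021364 mol): C 4.501, H 1.000, Cl 1.000, O 2.502
Multiplying each by 2 gives whole numbers: C 9.00, H 2.00, Cl 2.00, O 5.00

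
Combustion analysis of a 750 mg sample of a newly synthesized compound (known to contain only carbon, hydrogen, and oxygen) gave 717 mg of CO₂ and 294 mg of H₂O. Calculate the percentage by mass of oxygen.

mol C = 0.717 g CO₂ ÷ 44.009 g/mol = 0.01629 mol
mol H = 2 × 0.294 g H₂O ÷ 18.015 g/mol = 0.03264 mol
mass O = 0.750 − (0.1957 + 0.03290) = 0.5214 g → mol O = 0.5214 ÷ 15.999 = 0.03259 mol
mass % O = 0.5214 g ÷ 0.750 g × 100%

69.5%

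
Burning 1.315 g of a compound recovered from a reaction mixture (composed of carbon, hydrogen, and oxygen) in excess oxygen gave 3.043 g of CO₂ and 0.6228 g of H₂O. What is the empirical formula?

mol C = 3.043 g CO₂ ÷ 44.009 g/mol = 0.069145 mol
mol H = 2 × 0.6228 g H₂O ÷ 18.015 g/mol = 0.069142 mol
mass O = 1.315 − (0.83050 + 0.069696) = 0.41480 g → mol O = 0.41480 ÷ 15.999 = 0.025927 mol
Divide by the smallest (0.025927 mol): C 2.667, H 2.667, O 1.000
Multiplying each by 3 gives whole numbers: C 8.00, H 8.00, O 3.00

C8H8O3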